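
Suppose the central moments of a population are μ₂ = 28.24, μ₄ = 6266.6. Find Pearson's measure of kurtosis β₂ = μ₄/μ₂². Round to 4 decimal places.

7.8578

μ₂² = 28.24² = 797.49760
μ₄/μ₂² = 6266.6 / 797.49760 = 7.85783
β₂ ≈ 7.8578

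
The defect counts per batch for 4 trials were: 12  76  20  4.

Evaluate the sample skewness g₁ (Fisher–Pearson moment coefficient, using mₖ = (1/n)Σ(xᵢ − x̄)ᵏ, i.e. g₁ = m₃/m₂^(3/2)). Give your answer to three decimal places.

x̄ = (12 + 76 + 20 + 4) / 4 = 28.0000
deviations (xᵢ − x̄): -16.0000, 48.0000, -8.0000, -24.0000
Σ(xᵢ − x̄)² = 3200.0000 ⇒ m₂ = 3200.0000/4 = 800.00000
Σ(xᵢ − x̄)³ = 92160.0000 ⇒ m₃ = 92160.0000/4 = 23040.00000
m₂^(3/2) = 800.00000^(1.5) = 22627.41700
g₁ = m₃ / m₂^(3/2) = 23040.00000 / 22627.41700 ≈ 1.018

1.018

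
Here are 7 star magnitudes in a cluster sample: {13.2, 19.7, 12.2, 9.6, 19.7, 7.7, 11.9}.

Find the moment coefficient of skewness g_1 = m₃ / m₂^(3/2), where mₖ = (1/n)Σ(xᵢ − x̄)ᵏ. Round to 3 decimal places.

x̄ = (13.2 + 19.7 + 12.2 + 9.6 + 19.7 + 7.7 + 11.9) / 7 = 13.4286
deviations (xᵢ − x̄): -0.2286, 6.2714, -1.2286, -3.8286, 6.2714, -5.7286, -1.5286
Σ(xᵢ − x̄)² = 130.0343 ⇒ m₂ = 130.0343/7 = 18.57633
Σ(xᵢ − x̄)³ = 243.7720 ⇒ m₃ = 243.7720/7 = 34.82458
m₂^(3/2) = 18.57633^(1.5) = 80.06446
g_1 = m₃ / m₂^(3/2) = 34.82458 / 80.06446 ≈ 0.435

0.435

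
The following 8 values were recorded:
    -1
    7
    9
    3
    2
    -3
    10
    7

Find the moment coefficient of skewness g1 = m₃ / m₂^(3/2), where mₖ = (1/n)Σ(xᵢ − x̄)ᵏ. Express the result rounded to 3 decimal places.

-0.287

x̄ = (-1 + 7 + 9 + 3 + 2 - 3 + 10 + 7) / 8 = 4.2500
deviations (xᵢ − x̄): -5.2500, 2.7500, 4.7500, -1.2500, -2.2500, -7.2500, 5.7500, 2.7500
Σ(xᵢ − x̄)² = 157.5000 ⇒ m₂ = 157.5000/8 = 19.68750
Σ(xᵢ − x̄)³ = -200.2500 ⇒ m₃ = -200.2500/8 = -25.03125
m₂^(3/2) = 19.68750^(1.5) = 87.35462
g1 = m₃ / m₂^(3/2) = -25.03125 / 87.35462 ≈ -0.287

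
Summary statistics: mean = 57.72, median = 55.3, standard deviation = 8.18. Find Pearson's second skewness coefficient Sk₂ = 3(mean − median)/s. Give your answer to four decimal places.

Sk₂ = 3(57.72 − 55.3) / 8.18 = 3 × 2.4200 / 8.18
    = 7.2600 / 8.18 ≈ 0.8875

0.8875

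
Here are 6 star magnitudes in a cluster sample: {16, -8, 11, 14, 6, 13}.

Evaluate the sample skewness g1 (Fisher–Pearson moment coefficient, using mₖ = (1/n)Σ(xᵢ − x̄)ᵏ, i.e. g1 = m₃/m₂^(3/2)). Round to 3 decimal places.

-1.268

x̄ = (16 - 8 + 11 + 14 + 6 + 13) / 6 = 8.6667
deviations (xᵢ − x̄): 7.3333, -16.6667, 2.3333, 5.3333, -2.6667, 4.3333
Σ(xᵢ − x̄)² = 391.3333 ⇒ m₂ = 391.3333/6 = 65.22222
Σ(xᵢ − x̄)³ = -4008.4444 ⇒ m₃ = -4008.4444/6 = -668.07407
m₂^(3/2) = 65.22222^(1.5) = 526.73647
g1 = m₃ / m₂^(3/2) = -668.07407 / 526.73647 ≈ -1.268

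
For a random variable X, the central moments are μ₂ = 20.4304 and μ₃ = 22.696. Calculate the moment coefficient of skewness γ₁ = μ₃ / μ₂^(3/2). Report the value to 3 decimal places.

0.246

σ = √μ₂ = √20.4304 = 4.52000
σ³ = μ₂^(3/2) = 92.34541
γ₁ = μ₃/σ³ = 22.696 / 92.34541 ≈ 0.246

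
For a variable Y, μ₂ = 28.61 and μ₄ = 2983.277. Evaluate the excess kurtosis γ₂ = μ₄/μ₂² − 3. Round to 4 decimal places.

0.6447

μ₂² = 28.61² = 818.53210
μ₄/μ₂² = 2983.277 / 818.53210 = 3.64467
γ₂ = 3.64467 − 3 ≈ 0.6447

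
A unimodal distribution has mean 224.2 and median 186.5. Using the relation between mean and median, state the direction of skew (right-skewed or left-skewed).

right-skewed

mean − median = 224.2 − 186.5 = 37.7
mean > median ⇒ the longer tail is on the right ⇒ right-skewed (positively skewed).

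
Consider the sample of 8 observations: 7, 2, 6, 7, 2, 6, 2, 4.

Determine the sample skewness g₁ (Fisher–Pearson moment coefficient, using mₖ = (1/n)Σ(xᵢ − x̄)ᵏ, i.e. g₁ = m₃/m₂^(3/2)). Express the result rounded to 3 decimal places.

-0.118

x̄ = (7 + 2 + 6 + 7 + 2 + 6 + 2 + 4) / 8 = 4.5000
deviations (xᵢ − x̄): 2.5000, -2.5000, 1.5000, 2.5000, -2.5000, 1.5000, -2.5000, -0.5000
Σ(xᵢ − x̄)² = 36.0000 ⇒ m₂ = 36.0000/8 = 4.50000
Σ(xᵢ − x̄)³ = -9.0000 ⇒ m₃ = -9.0000/8 = -1.12500
m₂^(3/2) = 4.50000^(1.5) = 9.54594
g₁ = m₃ / m₂^(3/2) = -1.12500 / 9.54594 ≈ -0.118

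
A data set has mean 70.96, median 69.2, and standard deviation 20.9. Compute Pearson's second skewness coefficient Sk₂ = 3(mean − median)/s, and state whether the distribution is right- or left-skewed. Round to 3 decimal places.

Sk₂ = 3(70.96 − 69.2) / 20.9 = 3 × 1.7600 / 20.9
    = 5.2800 / 20.9 ≈ 0.253
Sk₂ > 0 ⇒ mean > median ⇒ right-skewed (positive skew).

0.253, right-skewed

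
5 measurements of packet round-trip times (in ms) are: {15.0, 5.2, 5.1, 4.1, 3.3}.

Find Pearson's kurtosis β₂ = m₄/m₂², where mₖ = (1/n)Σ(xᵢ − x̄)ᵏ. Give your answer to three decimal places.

x̄ = 6.5400
Σ(xᵢ − x̄)² = 91.8920 ⇒ m₂ = 18.37840
Σ(xᵢ − x̄)⁴ = 5275.6629 ⇒ m₄ = 1055.13258
m₂² = 337.76559
β₂ = m₄/m₂² = 1055.13258 / 337.76559 ≈ 3.124

3.124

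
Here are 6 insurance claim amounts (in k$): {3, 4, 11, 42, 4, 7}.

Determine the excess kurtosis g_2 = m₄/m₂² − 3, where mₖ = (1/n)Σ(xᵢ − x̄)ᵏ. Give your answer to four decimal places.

0.9243

x̄ = 11.8333
Σ(xᵢ − x̄)² = 1134.8333 ⇒ m₂ = 189.13889
Σ(xᵢ − x̄)⁴ = 842315.4861 ⇒ m₄ = 140385.91435
m₂² = 35773.51929
g_2 = m₄/m₂² − 3 = 3.92430 − 3 ≈ 0.9243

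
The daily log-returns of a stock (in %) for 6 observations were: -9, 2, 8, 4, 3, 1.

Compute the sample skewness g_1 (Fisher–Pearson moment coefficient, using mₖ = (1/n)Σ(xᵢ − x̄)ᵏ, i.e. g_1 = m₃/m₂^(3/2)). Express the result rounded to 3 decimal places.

-1.031

x̄ = (-9 + 2 + 8 + 4 + 3 + 1) / 6 = 1.5000
deviations (xᵢ − x̄): -10.5000, 0.5000, 6.5000, 2.5000, 1.5000, -0.5000
Σ(xᵢ − x̄)² = 161.5000 ⇒ m₂ = 161.5000/6 = 26.91667
Σ(xᵢ − x̄)³ = -864.0000 ⇒ m₃ = -864.0000/6 = -144.00000
m₂^(3/2) = 26.91667^(1.5) = 139.64710
g_1 = m₃ / m₂^(3/2) = -144.00000 / 139.64710 ≈ -1.031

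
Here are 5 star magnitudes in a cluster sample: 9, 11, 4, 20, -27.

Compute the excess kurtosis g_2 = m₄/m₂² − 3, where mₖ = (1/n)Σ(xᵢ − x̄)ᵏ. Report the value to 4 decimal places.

x̄ = 3.4000
Σ(xᵢ − x̄)² = 1289.2000 ⇒ m₂ = 257.84000
Σ(xᵢ − x̄)⁴ = 934324.8160 ⇒ m₄ = 186864.96320
m₂² = 66481.46560
g_2 = m₄/m₂² − 3 = 2.81078 − 3 ≈ -0.1892

-0.1892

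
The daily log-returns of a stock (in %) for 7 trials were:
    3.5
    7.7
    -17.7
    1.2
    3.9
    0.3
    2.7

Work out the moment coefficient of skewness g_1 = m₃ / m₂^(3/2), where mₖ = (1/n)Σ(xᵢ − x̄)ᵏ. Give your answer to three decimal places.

-1.681

x̄ = (3.5 + 7.7 - 17.7 + 1.2 + 3.9 + 0.3 + 2.7) / 7 = 0.2286
deviations (xᵢ − x̄): 3.2714, 7.4714, -17.9286, 0.9714, 3.6714, 0.0714, 2.4714
Σ(xᵢ − x̄)² = 408.4943 ⇒ m₂ = 408.4943/7 = 58.35633
Σ(xᵢ − x̄)³ = -5245.2620 ⇒ m₃ = -5245.2620/7 = -749.32314
m₂^(3/2) = 58.35633^(1.5) = 445.79164
g_1 = m₃ / m₂^(3/2) = -749.32314 / 445.79164 ≈ -1.681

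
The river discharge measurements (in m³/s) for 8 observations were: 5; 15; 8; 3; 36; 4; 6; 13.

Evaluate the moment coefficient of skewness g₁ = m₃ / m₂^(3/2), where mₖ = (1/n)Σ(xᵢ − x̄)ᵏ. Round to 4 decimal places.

1.6461

x̄ = (5 + 15 + 8 + 3 + 36 + 4 + 6 + 13) / 8 = 11.2500
deviations (xᵢ − x̄): -6.2500, 3.7500, -3.2500, -8.2500, 24.7500, -7.2500, -5.2500, 1.7500
Σ(xᵢ − x̄)² = 827.5000 ⇒ m₂ = 827.5000/8 = 103.43750
Σ(xᵢ − x̄)³ = 13853.2500 ⇒ m₃ = 13853.2500/8 = 1731.65625
m₂^(3/2) = 103.43750^(1.5) = 1052.00311
g₁ = m₃ / m₂^(3/2) = 1731.65625 / 1052.00311 ≈ 1.6461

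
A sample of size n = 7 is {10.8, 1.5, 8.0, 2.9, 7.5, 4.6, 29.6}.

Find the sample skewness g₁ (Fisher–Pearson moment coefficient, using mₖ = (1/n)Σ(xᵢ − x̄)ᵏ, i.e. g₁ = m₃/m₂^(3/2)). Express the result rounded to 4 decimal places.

1.5815

x̄ = (10.8 + 1.5 + 8.0 + 2.9 + 7.5 + 4.6 + 29.6) / 7 = 9.2714
deviations (xᵢ − x̄): 1.5286, -7.7714, -1.2714, -6.3714, -1.7714, -4.6714, 20.3286
Σ(xᵢ − x̄)² = 543.1543 ⇒ m₂ = 543.1543/7 = 77.59347
Σ(xᵢ − x̄)³ = 7566.8102 ⇒ m₃ = 7566.8102/7 = 1080.97289
m₂^(3/2) = 77.59347^(1.5) = 683.49880
g₁ = m₃ / m₂^(3/2) = 1080.97289 / 683.49880 ≈ 1.5815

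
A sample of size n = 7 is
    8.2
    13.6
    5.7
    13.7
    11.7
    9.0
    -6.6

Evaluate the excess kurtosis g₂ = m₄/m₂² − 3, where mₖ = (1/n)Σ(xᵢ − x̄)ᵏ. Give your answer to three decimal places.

x̄ = 7.9000
Σ(xᵢ − x̄)² = 296.9600 ⇒ m₂ = 42.42286
Σ(xᵢ − x̄)⁴ = 46625.7236 ⇒ m₄ = 6660.81766
m₂² = 1799.69881
g₂ = m₄/m₂² − 3 = 3.70107 − 3 ≈ 0.701

0.701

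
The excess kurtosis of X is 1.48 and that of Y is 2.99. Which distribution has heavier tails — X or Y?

Y

Higher excess kurtosis ⇒ heavier tails relative to the normal distribution.
1.48 vs 2.99: the larger is 2.99, so Y has heavier tails.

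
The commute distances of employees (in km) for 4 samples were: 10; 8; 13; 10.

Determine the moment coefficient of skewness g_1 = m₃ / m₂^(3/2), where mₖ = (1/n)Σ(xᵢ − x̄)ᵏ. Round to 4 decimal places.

x̄ = (10 + 8 + 13 + 10) / 4 = 10.2500
deviations (xᵢ − x̄): -0.2500, -2.2500, 2.7500, -0.2500
Σ(xᵢ − x̄)² = 12.7500 ⇒ m₂ = 12.7500/4 = 3.18750
Σ(xᵢ − x̄)³ = 9.3750 ⇒ m₃ = 9.3750/4 = 2.34375
m₂^(3/2) = 3.18750^(1.5) = 5.69083
g_1 = m₃ / m₂^(3/2) = 2.34375 / 5.69083 ≈ 0.4118

0.4118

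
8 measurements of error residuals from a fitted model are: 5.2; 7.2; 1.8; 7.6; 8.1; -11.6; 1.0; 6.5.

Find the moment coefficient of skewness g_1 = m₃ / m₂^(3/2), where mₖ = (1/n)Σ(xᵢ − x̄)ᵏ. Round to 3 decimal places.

x̄ = (5.2 + 7.2 + 1.8 + 7.6 + 8.1 - 11.6 + 1.0 + 6.5) / 8 = 3.2250
deviations (xᵢ − x̄): 1.9750, 3.9750, -1.4250, 4.3750, 4.8750, -14.8250, -2.2250, 3.2750
Σ(xᵢ − x̄)² = 300.0950 ⇒ m₂ = 300.0950/8 = 37.51187
Σ(xᵢ − x̄)³ = -2966.9212 ⇒ m₃ = -2966.9212/8 = -370.86516
m₂^(3/2) = 37.51187^(1.5) = 229.74875
g_1 = m₃ / m₂^(3/2) = -370.86516 / 229.74875 ≈ -1.614

-1.614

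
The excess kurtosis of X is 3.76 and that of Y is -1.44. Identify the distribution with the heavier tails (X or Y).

X

Higher excess kurtosis ⇒ heavier tails relative to the normal distribution.
3.76 vs -1.44: the larger is 3.76, so X has heavier tails. (X is leptokurtic — heavier-than-normal tails; the other is platykurtic.)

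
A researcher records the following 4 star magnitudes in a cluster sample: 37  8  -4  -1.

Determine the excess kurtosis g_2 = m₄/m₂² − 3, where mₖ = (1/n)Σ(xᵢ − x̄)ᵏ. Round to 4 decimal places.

-0.8793

x̄ = 10.0000
Σ(xᵢ − x̄)² = 1050.0000 ⇒ m₂ = 262.50000
Σ(xᵢ − x̄)⁴ = 584514.0000 ⇒ m₄ = 146128.50000
m₂² = 68906.25000
g_2 = m₄/m₂² − 3 = 2.12069 − 3 ≈ -0.8793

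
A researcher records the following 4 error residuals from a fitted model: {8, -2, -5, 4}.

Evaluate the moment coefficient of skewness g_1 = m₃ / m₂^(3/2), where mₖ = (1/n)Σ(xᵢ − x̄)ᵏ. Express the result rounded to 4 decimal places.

x̄ = (8 - 2 - 5 + 4) / 4 = 1.2500
deviations (xᵢ − x̄): 6.7500, -3.2500, -6.2500, 2.7500
Σ(xᵢ − x̄)² = 102.7500 ⇒ m₂ = 102.7500/4 = 25.68750
Σ(xᵢ − x̄)³ = 49.8750 ⇒ m₃ = 49.8750/4 = 12.46875
m₂^(3/2) = 25.68750^(1.5) = 130.19154
g_1 = m₃ / m₂^(3/2) = 12.46875 / 130.19154 ≈ 0.0958

0.0958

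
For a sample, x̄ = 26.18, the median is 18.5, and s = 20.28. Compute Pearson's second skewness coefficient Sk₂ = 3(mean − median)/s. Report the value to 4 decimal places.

Sk₂ = 3(26.18 − 18.5) / 20.28 = 3 × 7.6800 / 20.28
    = 23.0400 / 20.28 ≈ 1.1361

1.1361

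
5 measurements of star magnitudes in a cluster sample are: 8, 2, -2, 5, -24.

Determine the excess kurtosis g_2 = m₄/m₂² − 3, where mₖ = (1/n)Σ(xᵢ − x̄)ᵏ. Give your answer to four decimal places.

-0.1531

x̄ = -2.2000
Σ(xᵢ − x̄)² = 648.8000 ⇒ m₂ = 129.76000
Σ(xᵢ − x̄)⁴ = 239675.9360 ⇒ m₄ = 47935.18720
m₂² = 16837.65760
g_2 = m₄/m₂² − 3 = 2.84690 − 3 ≈ -0.1531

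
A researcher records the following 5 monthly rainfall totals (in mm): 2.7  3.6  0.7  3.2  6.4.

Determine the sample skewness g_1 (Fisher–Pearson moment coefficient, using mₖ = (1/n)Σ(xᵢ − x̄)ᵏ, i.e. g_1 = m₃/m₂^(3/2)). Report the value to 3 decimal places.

0.357

x̄ = (2.7 + 3.6 + 0.7 + 3.2 + 6.4) / 5 = 3.3200
deviations (xᵢ − x̄): -0.6200, 0.2800, -2.6200, -0.1200, 3.0800
Σ(xᵢ − x̄)² = 16.8280 ⇒ m₂ = 16.8280/5 = 3.36560
Σ(xᵢ − x̄)³ = 11.0153 ⇒ m₃ = 11.0153/5 = 2.20306
m₂^(3/2) = 3.36560^(1.5) = 6.17439
g_1 = m₃ / m₂^(3/2) = 2.20306 / 6.17439 ≈ 0.357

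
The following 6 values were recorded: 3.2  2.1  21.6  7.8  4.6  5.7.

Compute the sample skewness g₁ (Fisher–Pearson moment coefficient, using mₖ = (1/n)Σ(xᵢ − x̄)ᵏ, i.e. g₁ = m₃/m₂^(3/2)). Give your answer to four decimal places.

1.4973

x̄ = (3.2 + 2.1 + 21.6 + 7.8 + 4.6 + 5.7) / 6 = 7.5000
deviations (xᵢ − x̄): -4.3000, -5.4000, 14.1000, 0.3000, -2.9000, -1.8000
Σ(xᵢ − x̄)² = 258.2000 ⇒ m₂ = 258.2000/6 = 43.03333
Σ(xᵢ − x̄)³ = 2536.0560 ⇒ m₃ = 2536.0560/6 = 422.67600
m₂^(3/2) = 43.03333^(1.5) = 282.29779
g₁ = m₃ / m₂^(3/2) = 422.67600 / 282.29779 ≈ 1.4973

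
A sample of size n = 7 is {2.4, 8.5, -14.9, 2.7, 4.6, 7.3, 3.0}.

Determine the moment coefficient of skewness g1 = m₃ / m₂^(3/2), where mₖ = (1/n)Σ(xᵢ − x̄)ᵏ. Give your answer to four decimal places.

-1.6442

x̄ = (2.4 + 8.5 - 14.9 + 2.7 + 4.6 + 7.3 + 3.0) / 7 = 1.9429
deviations (xᵢ − x̄): 0.4571, 6.5571, -16.8429, 0.7571, 2.6571, 5.3571, 1.0571
Σ(xᵢ − x̄)² = 364.3371 ⇒ m₂ = 364.3371/7 = 52.04816
Σ(xᵢ − x̄)³ = -4321.8649 ⇒ m₃ = -4321.8649/7 = -617.40927
m₂^(3/2) = 52.04816^(1.5) = 375.49842
g1 = m₃ / m₂^(3/2) = -617.40927 / 375.49842 ≈ -1.6442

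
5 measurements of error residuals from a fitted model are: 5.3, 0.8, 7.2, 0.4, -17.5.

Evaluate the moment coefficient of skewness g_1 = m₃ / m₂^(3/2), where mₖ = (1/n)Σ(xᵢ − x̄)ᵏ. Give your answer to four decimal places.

-1.1760

x̄ = (5.3 + 0.8 + 7.2 + 0.4 - 17.5) / 5 = -0.7600
deviations (xᵢ − x̄): 6.0600, 1.5600, 7.9600, 1.1600, -16.7400
Σ(xᵢ − x̄)² = 384.0920 ⇒ m₂ = 384.0920/5 = 76.81840
Σ(xᵢ − x̄)³ = -3958.7494 ⇒ m₃ = -3958.7494/5 = -791.74987
m₂^(3/2) = 76.81840^(1.5) = 673.28337
g_1 = m₃ / m₂^(3/2) = -791.74987 / 673.28337 ≈ -1.1760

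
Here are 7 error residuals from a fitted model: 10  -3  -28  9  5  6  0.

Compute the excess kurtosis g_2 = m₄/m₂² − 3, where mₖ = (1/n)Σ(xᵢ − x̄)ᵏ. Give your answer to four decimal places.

x̄ = -0.1429
Σ(xᵢ − x̄)² = 1034.8571 ⇒ m₂ = 147.83673
Σ(xᵢ − x̄)⁴ = 621969.1545 ⇒ m₄ = 88852.73636
m₂² = 21855.70012
g_2 = m₄/m₂² − 3 = 4.06543 − 3 ≈ 1.0654

1.0654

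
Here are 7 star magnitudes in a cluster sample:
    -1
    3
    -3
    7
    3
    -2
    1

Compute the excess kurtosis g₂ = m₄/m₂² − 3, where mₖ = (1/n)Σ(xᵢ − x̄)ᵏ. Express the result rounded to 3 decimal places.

-0.872

x̄ = 1.1429
Σ(xᵢ − x̄)² = 72.8571 ⇒ m₂ = 10.40816
Σ(xᵢ − x̄)⁴ = 1613.9300 ⇒ m₄ = 230.56143
m₂² = 108.32986
g₂ = m₄/m₂² − 3 = 2.12833 − 3 ≈ -0.872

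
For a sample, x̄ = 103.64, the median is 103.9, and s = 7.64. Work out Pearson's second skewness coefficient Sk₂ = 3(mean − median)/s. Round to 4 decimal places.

-0.1021

Sk₂ = 3(103.64 − 103.9) / 7.64 = 3 × -0.2600 / 7.64
    = -0.7800 / 7.64 ≈ -0.1021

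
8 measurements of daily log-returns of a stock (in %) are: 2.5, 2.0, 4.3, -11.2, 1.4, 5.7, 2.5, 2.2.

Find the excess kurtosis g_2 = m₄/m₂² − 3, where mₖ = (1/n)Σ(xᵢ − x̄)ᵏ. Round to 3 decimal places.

2.388

x̄ = 1.1750
Σ(xᵢ − x̄)² = 188.6750 ⇒ m₂ = 23.58438
Σ(xᵢ − x̄)⁴ = 23974.4037 ⇒ m₄ = 2996.80047
m₂² = 556.22274
g_2 = m₄/m₂² − 3 = 5.38777 − 3 ≈ 2.388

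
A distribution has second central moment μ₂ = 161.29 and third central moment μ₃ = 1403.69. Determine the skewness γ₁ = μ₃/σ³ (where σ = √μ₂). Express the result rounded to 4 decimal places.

0.6853

σ = √μ₂ = √161.29 = 12.70000
σ³ = μ₂^(3/2) = 2048.38300
γ₁ = μ₃/σ³ = 1403.69 / 2048.38300 ≈ 0.6853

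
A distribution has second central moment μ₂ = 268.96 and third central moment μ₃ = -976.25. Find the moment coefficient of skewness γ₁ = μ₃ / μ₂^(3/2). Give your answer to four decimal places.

-0.2213

σ = √μ₂ = √268.96 = 16.40000
σ³ = μ₂^(3/2) = 4410.94400
γ₁ = μ₃/σ³ = -976.25 / 4410.94400 ≈ -0.2213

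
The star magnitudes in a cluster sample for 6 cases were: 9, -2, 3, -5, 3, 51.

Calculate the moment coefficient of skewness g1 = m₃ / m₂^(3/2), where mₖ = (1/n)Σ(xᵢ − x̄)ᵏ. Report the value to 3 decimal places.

1.579

x̄ = (9 - 2 + 3 - 5 + 3 + 51) / 6 = 9.8333
deviations (xᵢ − x̄): -0.8333, -11.8333, -6.8333, -14.8333, -6.8333, 41.1667
Σ(xᵢ − x̄)² = 2148.8333 ⇒ m₂ = 2148.8333/6 = 358.13889
Σ(xᵢ − x̄)³ = 64205.4444 ⇒ m₃ = 64205.4444/6 = 10700.90741
m₂^(3/2) = 358.13889^(1.5) = 6777.62011
g1 = m₃ / m₂^(3/2) = 10700.90741 / 6777.62011 ≈ 1.579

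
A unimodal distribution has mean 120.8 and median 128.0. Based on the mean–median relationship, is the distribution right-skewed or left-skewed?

mean − median = 120.8 − 128.0 = -7.2
mean < median ⇒ the longer tail is on the left ⇒ left-skewed (negatively skewed).

left-skewed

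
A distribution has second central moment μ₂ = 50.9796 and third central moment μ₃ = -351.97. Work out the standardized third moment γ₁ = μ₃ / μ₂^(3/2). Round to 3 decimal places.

σ = √μ₂ = √50.9796 = 7.14000
σ³ = μ₂^(3/2) = 363.99434
γ₁ = μ₃/σ³ = -351.97 / 363.99434 ≈ -0.967

-0.967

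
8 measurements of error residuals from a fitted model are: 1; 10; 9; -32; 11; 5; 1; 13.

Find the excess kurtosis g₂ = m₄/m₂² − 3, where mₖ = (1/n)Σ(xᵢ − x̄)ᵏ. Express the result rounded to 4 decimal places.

x̄ = 2.2500
Σ(xᵢ − x̄)² = 1481.5000 ⇒ m₂ = 185.18750
Σ(xᵢ − x̄)⁴ = 1401037.6563 ⇒ m₄ = 175129.70703
m₂² = 34294.41016
g₂ = m₄/m₂² − 3 = 5.10665 − 3 ≈ 2.1067

2.1067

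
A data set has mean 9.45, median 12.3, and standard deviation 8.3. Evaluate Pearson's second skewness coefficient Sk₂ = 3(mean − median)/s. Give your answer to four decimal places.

Sk₂ = 3(9.45 − 12.3) / 8.3 = 3 × -2.8500 / 8.3
    = -8.5500 / 8.3 ≈ -1.0301

-1.0301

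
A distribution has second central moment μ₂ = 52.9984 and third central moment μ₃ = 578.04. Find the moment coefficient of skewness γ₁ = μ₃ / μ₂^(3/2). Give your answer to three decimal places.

1.498

σ = √μ₂ = √52.9984 = 7.28000
σ³ = μ₂^(3/2) = 385.82835
γ₁ = μ₃/σ³ = 578.04 / 385.82835 ≈ 1.498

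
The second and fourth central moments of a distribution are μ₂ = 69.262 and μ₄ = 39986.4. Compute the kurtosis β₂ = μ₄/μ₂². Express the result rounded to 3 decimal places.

μ₂² = 69.262² = 4797.22464
μ₄/μ₂² = 39986.4 / 4797.22464 = 8.33532
β₂ ≈ 8.335

8.335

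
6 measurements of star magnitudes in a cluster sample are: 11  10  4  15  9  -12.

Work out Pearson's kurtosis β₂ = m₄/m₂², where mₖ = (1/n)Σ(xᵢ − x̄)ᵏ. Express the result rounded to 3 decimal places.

x̄ = 6.1667
Σ(xᵢ − x̄)² = 458.8333 ⇒ m₂ = 76.47222
Σ(xᵢ − x̄)⁴ = 115854.8194 ⇒ m₄ = 19309.13657
m₂² = 5848.00077
β₂ = m₄/m₂² = 19309.13657 / 5848.00077 ≈ 3.302

3.302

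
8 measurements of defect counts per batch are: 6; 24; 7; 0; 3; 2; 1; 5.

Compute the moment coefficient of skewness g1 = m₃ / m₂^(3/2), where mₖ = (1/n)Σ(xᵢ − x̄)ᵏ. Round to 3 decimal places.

x̄ = (6 + 24 + 7 + 0 + 3 + 2 + 1 + 5) / 8 = 6.0000
deviations (xᵢ − x̄): 0.0000, 18.0000, 1.0000, -6.0000, -3.0000, -4.0000, -5.0000, -1.0000
Σ(xᵢ − x̄)² = 412.0000 ⇒ m₂ = 412.0000/8 = 51.50000
Σ(xᵢ − x̄)³ = 5400.0000 ⇒ m₃ = 5400.0000/8 = 675.00000
m₂^(3/2) = 51.50000^(1.5) = 369.58203
g1 = m₃ / m₂^(3/2) = 675.00000 / 369.58203 ≈ 1.826

1.826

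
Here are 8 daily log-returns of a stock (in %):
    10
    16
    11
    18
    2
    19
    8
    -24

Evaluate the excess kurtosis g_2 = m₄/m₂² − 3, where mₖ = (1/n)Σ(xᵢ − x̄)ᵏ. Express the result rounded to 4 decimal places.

x̄ = 7.5000
Σ(xᵢ − x̄)² = 1356.0000 ⇒ m₂ = 169.50000
Σ(xᵢ − x̄)⁴ = 1020529.5000 ⇒ m₄ = 127566.18750
m₂² = 28730.25000
g_2 = m₄/m₂² − 3 = 4.44013 − 3 ≈ 1.4401

1.4401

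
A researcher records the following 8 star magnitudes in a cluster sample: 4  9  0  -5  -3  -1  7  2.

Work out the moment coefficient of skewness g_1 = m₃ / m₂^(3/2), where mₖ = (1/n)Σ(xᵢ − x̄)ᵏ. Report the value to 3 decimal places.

0.213

x̄ = (4 + 9 + 0 - 5 - 3 - 1 + 7 + 2) / 8 = 1.6250
deviations (xᵢ − x̄): 2.3750, 7.3750, -1.6250, -6.6250, -4.6250, -2.6250, 5.3750, 0.3750
Σ(xᵢ − x̄)² = 163.8750 ⇒ m₂ = 163.8750/8 = 20.48438
Σ(xᵢ − x̄)³ = 157.7813 ⇒ m₃ = 157.7813/8 = 19.72266
m₂^(3/2) = 20.48438^(1.5) = 92.71160
g_1 = m₃ / m₂^(3/2) = 19.72266 / 92.71160 ≈ 0.213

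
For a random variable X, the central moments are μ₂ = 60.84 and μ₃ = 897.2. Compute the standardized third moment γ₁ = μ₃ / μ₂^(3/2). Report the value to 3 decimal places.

σ = √μ₂ = √60.84 = 7.80000
σ³ = μ₂^(3/2) = 474.55200
γ₁ = μ₃/σ³ = 897.2 / 474.55200 ≈ 1.891

1.891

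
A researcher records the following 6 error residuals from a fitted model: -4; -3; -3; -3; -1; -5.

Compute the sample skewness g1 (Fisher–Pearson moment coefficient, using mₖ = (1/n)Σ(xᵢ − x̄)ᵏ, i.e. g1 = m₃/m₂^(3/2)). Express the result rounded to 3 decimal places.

0.321

x̄ = (-4 - 3 - 3 - 3 - 1 - 5) / 6 = -3.1667
deviations (xᵢ − x̄): -0.8333, 0.1667, 0.1667, 0.1667, 2.1667, -1.8333
Σ(xᵢ − x̄)² = 8.8333 ⇒ m₂ = 8.8333/6 = 1.47222
Σ(xᵢ − x̄)³ = 3.4444 ⇒ m₃ = 3.4444/6 = 0.57407
m₂^(3/2) = 1.47222^(1.5) = 1.78632
g1 = m₃ / m₂^(3/2) = 0.57407 / 1.78632 ≈ 0.321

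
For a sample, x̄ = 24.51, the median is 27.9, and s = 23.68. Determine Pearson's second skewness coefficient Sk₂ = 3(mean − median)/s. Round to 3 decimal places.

-0.429

Sk₂ = 3(24.51 − 27.9) / 23.68 = 3 × -3.3900 / 23.68
    = -10.1700 / 23.68 ≈ -0.429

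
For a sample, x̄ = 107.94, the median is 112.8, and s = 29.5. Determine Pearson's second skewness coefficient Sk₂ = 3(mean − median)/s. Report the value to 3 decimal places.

Sk₂ = 3(107.94 − 112.8) / 29.5 = 3 × -4.8600 / 29.5
    = -14.5800 / 29.5 ≈ -0.494

-0.494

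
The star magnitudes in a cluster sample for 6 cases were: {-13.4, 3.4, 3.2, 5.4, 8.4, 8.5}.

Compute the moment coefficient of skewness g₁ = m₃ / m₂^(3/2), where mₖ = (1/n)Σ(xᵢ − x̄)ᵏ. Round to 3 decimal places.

-1.472

x̄ = (-13.4 + 3.4 + 3.2 + 5.4 + 8.4 + 8.5) / 6 = 2.5833
deviations (xᵢ − x̄): -15.9833, 0.8167, 0.6167, 2.8167, 5.8167, 5.9167
Σ(xᵢ − x̄)² = 333.2883 ⇒ m₂ = 333.2883/6 = 55.54806
Σ(xᵢ − x̄)³ = -3656.1646 ⇒ m₃ = -3656.1646/6 = -609.36076
m₂^(3/2) = 55.54806^(1.5) = 414.00281
g₁ = m₃ / m₂^(3/2) = -609.36076 / 414.00281 ≈ -1.472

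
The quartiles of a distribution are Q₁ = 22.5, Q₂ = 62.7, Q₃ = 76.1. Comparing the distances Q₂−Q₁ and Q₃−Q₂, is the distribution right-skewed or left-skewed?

Q₂ − Q₁ = 40.2;  Q₃ − Q₂ = 13.4
Q₂ − Q₁ > Q₃ − Q₂ ⇒ the lower half is more spread out ⇒ left-skewed.

left-skewed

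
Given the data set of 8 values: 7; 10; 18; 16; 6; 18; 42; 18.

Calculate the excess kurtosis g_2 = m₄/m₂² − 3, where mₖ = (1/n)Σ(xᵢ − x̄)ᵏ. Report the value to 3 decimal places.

x̄ = 16.8750
Σ(xᵢ − x̄)² = 898.8750 ⇒ m₂ = 112.35938
Σ(xᵢ − x̄)⁴ = 424231.7754 ⇒ m₄ = 53028.97192
m₂² = 12624.62915
g_2 = m₄/m₂² − 3 = 4.20044 − 3 ≈ 1.200

1.200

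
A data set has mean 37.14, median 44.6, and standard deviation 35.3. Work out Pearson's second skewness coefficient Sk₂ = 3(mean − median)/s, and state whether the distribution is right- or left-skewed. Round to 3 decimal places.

-0.634, left-skewed

Sk₂ = 3(37.14 − 44.6) / 35.3 = 3 × -7.4600 / 35.3
    = -22.3800 / 35.3 ≈ -0.634
Sk₂ < 0 ⇒ mean < median ⇒ left-skewed (negative skew).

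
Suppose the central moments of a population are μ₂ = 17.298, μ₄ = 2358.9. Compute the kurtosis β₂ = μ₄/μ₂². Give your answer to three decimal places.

7.883

μ₂² = 17.298² = 299.22080
μ₄/μ₂² = 2358.9 / 299.22080 = 7.88348
β₂ ≈ 7.883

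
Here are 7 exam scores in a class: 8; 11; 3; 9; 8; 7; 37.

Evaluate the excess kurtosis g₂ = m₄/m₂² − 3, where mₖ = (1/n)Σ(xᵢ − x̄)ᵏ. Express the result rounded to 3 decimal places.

x̄ = 11.8571
Σ(xᵢ − x̄)² = 772.8571 ⇒ m₂ = 110.40816
Σ(xᵢ − x̄)⁴ = 406851.0729 ⇒ m₄ = 58121.58184
m₂² = 12189.96252
g₂ = m₄/m₂² − 3 = 4.76799 − 3 ≈ 1.768

1.768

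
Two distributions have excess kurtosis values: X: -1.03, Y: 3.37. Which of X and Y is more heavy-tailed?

Y

Higher excess kurtosis ⇒ heavier tails relative to the normal distribution.
-1.03 vs 3.37: the larger is 3.37, so Y has heavier tails. (Y is leptokurtic — heavier-than-normal tails; the other is platykurtic.)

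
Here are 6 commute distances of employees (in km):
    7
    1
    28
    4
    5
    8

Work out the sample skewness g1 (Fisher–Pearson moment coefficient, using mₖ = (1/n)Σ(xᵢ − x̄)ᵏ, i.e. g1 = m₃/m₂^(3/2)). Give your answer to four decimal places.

x̄ = (7 + 1 + 28 + 4 + 5 + 8) / 6 = 8.8333
deviations (xᵢ − x̄): -1.8333, -7.8333, 19.1667, -4.8333, -3.8333, -0.8333
Σ(xᵢ − x̄)² = 470.8333 ⇒ m₂ = 470.8333/6 = 78.47222
Σ(xᵢ − x̄)³ = 6384.4444 ⇒ m₃ = 6384.4444/6 = 1064.07407
m₂^(3/2) = 78.47222^(1.5) = 695.14264
g1 = m₃ / m₂^(3/2) = 1064.07407 / 695.14264 ≈ 1.5307

1.5307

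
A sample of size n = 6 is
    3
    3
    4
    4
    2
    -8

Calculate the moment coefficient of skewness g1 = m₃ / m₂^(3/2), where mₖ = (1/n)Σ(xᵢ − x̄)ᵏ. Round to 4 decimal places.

-1.6864

x̄ = (3 + 3 + 4 + 4 + 2 - 8) / 6 = 1.3333
deviations (xᵢ − x̄): 1.6667, 1.6667, 2.6667, 2.6667, 0.6667, -9.3333
Σ(xᵢ − x̄)² = 107.3333 ⇒ m₂ = 107.3333/6 = 17.88889
Σ(xᵢ − x̄)³ = -765.5556 ⇒ m₃ = -765.5556/6 = -127.59259
m₂^(3/2) = 17.88889^(1.5) = 75.66152
g1 = m₃ / m₂^(3/2) = -127.59259 / 75.66152 ≈ -1.6864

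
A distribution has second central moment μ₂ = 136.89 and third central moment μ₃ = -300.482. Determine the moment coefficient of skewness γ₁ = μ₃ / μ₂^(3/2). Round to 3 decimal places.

σ = √μ₂ = √136.89 = 11.70000
σ³ = μ₂^(3/2) = 1601.61300
γ₁ = μ₃/σ³ = -300.482 / 1601.61300 ≈ -0.188

-0.188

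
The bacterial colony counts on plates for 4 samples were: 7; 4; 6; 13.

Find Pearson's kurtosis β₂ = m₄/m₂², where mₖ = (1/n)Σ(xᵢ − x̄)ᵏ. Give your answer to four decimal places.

2.1141

x̄ = 7.5000
Σ(xᵢ − x̄)² = 45.0000 ⇒ m₂ = 11.25000
Σ(xᵢ − x̄)⁴ = 1070.2500 ⇒ m₄ = 267.56250
m₂² = 126.56250
β₂ = m₄/m₂² = 267.56250 / 126.56250 ≈ 2.1141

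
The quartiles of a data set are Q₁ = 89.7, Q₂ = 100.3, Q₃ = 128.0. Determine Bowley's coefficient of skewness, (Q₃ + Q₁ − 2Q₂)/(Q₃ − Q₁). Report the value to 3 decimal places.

numerator: Q₃ + Q₁ − 2Q₂ = 128.0 + 89.7 − 2×100.3 = 17.1000
denominator: Q₃ − Q₁ = 128.0 − 89.7 = 38.3000
Bowley skewness = 17.1000 / 38.3000 ≈ 0.446

0.446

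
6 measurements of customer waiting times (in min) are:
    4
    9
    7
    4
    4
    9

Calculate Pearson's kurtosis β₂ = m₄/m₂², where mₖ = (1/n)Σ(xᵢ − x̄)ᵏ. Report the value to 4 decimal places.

x̄ = 6.1667
Σ(xᵢ − x̄)² = 30.8333 ⇒ m₂ = 5.13889
Σ(xᵢ − x̄)⁴ = 195.4861 ⇒ m₄ = 32.58102
m₂² = 26.40818
β₂ = m₄/m₂² = 32.58102 / 26.40818 ≈ 1.2337

1.2337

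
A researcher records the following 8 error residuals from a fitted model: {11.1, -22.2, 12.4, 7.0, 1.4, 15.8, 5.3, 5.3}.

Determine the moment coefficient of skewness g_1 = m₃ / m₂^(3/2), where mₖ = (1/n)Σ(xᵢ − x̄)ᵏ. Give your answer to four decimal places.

-1.5940

x̄ = (11.1 - 22.2 + 12.4 + 7.0 + 1.4 + 15.8 + 5.3 + 5.3) / 8 = 4.5125
deviations (xᵢ − x̄): 6.5875, -26.7125, 7.8875, 2.4875, -3.1125, 11.2875, 0.7875, 0.7875
Σ(xᵢ − x̄)² = 963.6888 ⇒ m₂ = 963.6888/8 = 120.46109
Σ(xᵢ − x̄)³ = -16860.0113 ⇒ m₃ = -16860.0113/8 = -2107.50142
m₂^(3/2) = 120.46109^(1.5) = 1322.11795
g_1 = m₃ / m₂^(3/2) = -2107.50142 / 1322.11795 ≈ -1.5940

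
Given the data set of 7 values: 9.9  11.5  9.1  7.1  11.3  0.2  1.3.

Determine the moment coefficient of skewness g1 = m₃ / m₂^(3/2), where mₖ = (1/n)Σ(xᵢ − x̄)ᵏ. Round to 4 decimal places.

x̄ = (9.9 + 11.5 + 9.1 + 7.1 + 11.3 + 0.2 + 1.3) / 7 = 7.2000
deviations (xᵢ − x̄): 2.7000, 4.3000, 1.9000, -0.1000, 4.1000, -7.0000, -5.9000
Σ(xᵢ − x̄)² = 130.0200 ⇒ m₂ = 130.0200/7 = 18.57429
Σ(xᵢ − x̄)³ = -373.4100 ⇒ m₃ = -373.4100/7 = -53.34429
m₂^(3/2) = 18.57429^(1.5) = 80.05126
g1 = m₃ / m₂^(3/2) = -53.34429 / 80.05126 ≈ -0.6664

-0.6664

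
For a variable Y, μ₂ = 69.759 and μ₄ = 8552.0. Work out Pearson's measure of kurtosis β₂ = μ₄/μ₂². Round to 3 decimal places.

1.757

μ₂² = 69.759² = 4866.31808
μ₄/μ₂² = 8552.0 / 4866.31808 = 1.75739
β₂ ≈ 1.757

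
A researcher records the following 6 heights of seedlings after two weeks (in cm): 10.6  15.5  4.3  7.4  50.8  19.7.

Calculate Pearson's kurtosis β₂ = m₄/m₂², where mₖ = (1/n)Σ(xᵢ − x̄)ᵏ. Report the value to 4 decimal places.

3.4795

x̄ = 18.0500
Σ(xᵢ − x̄)² = 1439.7750 ⇒ m₂ = 239.96250
Σ(xᵢ − x̄)⁴ = 1202129.8308 ⇒ m₄ = 200354.97181
m₂² = 57582.00141
β₂ = m₄/m₂² = 200354.97181 / 57582.00141 ≈ 3.4795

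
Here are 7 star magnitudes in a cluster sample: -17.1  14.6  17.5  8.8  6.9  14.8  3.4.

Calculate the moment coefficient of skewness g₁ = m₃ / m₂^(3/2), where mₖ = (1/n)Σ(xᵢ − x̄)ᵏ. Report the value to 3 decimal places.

x̄ = (-17.1 + 14.6 + 17.5 + 8.8 + 6.9 + 14.8 + 3.4) / 7 = 6.9857
deviations (xᵢ − x̄): -24.0857, 7.6143, 10.5143, 1.8143, -0.0857, 7.8143, -3.5857
Σ(xᵢ − x̄)² = 825.8686 ⇒ m₂ = 825.8686/7 = 117.98122
Σ(xᵢ − x̄)³ = -11931.7986 ⇒ m₃ = -11931.7986/7 = -1704.54266
m₂^(3/2) = 117.98122^(1.5) = 1281.50218
g₁ = m₃ / m₂^(3/2) = -1704.54266 / 1281.50218 ≈ -1.330

-1.330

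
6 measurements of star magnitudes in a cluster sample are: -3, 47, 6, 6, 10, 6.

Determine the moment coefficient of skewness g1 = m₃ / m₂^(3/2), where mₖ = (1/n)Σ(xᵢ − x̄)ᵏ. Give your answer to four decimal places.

x̄ = (-3 + 47 + 6 + 6 + 10 + 6) / 6 = 12.0000
deviations (xᵢ − x̄): -15.0000, 35.0000, -6.0000, -6.0000, -2.0000, -6.0000
Σ(xᵢ − x̄)² = 1562.0000 ⇒ m₂ = 1562.0000/6 = 260.33333
Σ(xᵢ − x̄)³ = 38844.0000 ⇒ m₃ = 38844.0000/6 = 6474.00000
m₂^(3/2) = 260.33333^(1.5) = 4200.43887
g1 = m₃ / m₂^(3/2) = 6474.00000 / 4200.43887 ≈ 1.5413

1.5413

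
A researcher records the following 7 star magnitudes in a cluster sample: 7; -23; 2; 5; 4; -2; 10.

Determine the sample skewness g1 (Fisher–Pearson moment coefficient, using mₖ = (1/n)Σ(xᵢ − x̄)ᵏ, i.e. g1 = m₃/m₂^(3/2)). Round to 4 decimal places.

x̄ = (7 - 23 + 2 + 5 + 4 - 2 + 10) / 7 = 0.4286
deviations (xᵢ − x̄): 6.5714, -23.4286, 1.5714, 4.5714, 3.5714, -2.4286, 9.5714
Σ(xᵢ − x̄)² = 725.7143 ⇒ m₂ = 725.7143/7 = 103.67347
Σ(xᵢ − x̄)³ = -11568.6122 ⇒ m₃ = -11568.6122/7 = -1652.65889
m₂^(3/2) = 103.67347^(1.5) = 1055.60502
g1 = m₃ / m₂^(3/2) = -1652.65889 / 1055.60502 ≈ -1.5656

-1.5656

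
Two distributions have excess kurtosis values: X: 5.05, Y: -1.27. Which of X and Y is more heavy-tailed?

X

Higher excess kurtosis ⇒ heavier tails relative to the normal distribution.
5.05 vs -1.27: the larger is 5.05, so X has heavier tails. (X is leptokurtic — heavier-than-normal tails; the other is platykurtic.)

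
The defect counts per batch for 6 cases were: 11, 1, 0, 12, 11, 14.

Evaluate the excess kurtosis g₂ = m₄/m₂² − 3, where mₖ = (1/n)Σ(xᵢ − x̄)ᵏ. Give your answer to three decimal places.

-1.458

x̄ = 8.1667
Σ(xᵢ − x̄)² = 182.8333 ⇒ m₂ = 30.47222
Σ(xᵢ − x̄)⁴ = 8588.8194 ⇒ m₄ = 1431.46991
m₂² = 928.55633
g₂ = m₄/m₂² − 3 = 1.54161 − 3 ≈ -1.458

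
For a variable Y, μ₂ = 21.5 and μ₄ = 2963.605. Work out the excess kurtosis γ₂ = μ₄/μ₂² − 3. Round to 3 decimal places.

3.411

μ₂² = 21.5² = 462.25000
μ₄/μ₂² = 2963.605 / 462.25000 = 6.41126
γ₂ = 6.41126 − 3 ≈ 3.411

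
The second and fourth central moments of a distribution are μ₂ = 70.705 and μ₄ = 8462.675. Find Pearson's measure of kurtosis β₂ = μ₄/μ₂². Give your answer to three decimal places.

μ₂² = 70.705² = 4999.19702
μ₄/μ₂² = 8462.675 / 4999.19702 = 1.69281
β₂ ≈ 1.693

1.693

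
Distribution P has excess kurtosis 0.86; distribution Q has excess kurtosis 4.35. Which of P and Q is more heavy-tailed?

Higher excess kurtosis ⇒ heavier tails relative to the normal distribution.
0.86 vs 4.35: the larger is 4.35, so Q has heavier tails.

Q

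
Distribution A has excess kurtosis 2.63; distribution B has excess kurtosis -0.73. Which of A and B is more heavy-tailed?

A

Higher excess kurtosis ⇒ heavier tails relative to the normal distribution.
2.63 vs -0.73: the larger is 2.63, so A has heavier tails. (A is leptokurtic — heavier-than-normal tails; the other is platykurtic.)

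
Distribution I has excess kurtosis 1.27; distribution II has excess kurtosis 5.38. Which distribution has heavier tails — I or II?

Higher excess kurtosis ⇒ heavier tails relative to the normal distribution.
1.27 vs 5.38: the larger is 5.38, so II has heavier tails.

II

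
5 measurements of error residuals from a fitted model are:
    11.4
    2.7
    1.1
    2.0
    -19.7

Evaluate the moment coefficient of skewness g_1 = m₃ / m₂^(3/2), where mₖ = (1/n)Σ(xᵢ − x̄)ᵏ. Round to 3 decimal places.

-0.981

x̄ = (11.4 + 2.7 + 1.1 + 2.0 - 19.7) / 5 = -0.5000
deviations (xᵢ − x̄): 11.9000, 3.2000, 1.6000, 2.5000, -19.2000
Σ(xᵢ − x̄)² = 529.3000 ⇒ m₂ = 529.3000/5 = 105.86000
Σ(xᵢ − x̄)³ = -5340.2400 ⇒ m₃ = -5340.2400/5 = -1068.04800
m₂^(3/2) = 105.86000^(1.5) = 1089.17543
g_1 = m₃ / m₂^(3/2) = -1068.04800 / 1089.17543 ≈ -0.981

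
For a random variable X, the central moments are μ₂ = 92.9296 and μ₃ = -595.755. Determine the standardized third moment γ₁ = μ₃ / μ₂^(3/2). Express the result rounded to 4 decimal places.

-0.6650

σ = √μ₂ = √92.9296 = 9.64000
σ³ = μ₂^(3/2) = 895.84134
γ₁ = μ₃/σ³ = -595.755 / 895.84134 ≈ -0.6650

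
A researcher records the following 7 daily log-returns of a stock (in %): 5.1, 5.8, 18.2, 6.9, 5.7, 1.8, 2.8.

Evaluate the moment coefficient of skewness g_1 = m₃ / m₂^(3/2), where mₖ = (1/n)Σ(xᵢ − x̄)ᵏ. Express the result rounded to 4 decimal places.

1.5698

x̄ = (5.1 + 5.8 + 18.2 + 6.9 + 5.7 + 1.8 + 2.8) / 7 = 6.6143
deviations (xᵢ − x̄): -1.5143, -0.8143, 11.5857, 0.2857, -0.9143, -4.8143, -3.8143
Σ(xᵢ − x̄)² = 175.8286 ⇒ m₂ = 175.8286/7 = 25.11837
Σ(xᵢ − x̄)³ = 1383.3075 ⇒ m₃ = 1383.3075/7 = 197.61535
m₂^(3/2) = 25.11837^(1.5) = 125.88881
g_1 = m₃ / m₂^(3/2) = 197.61535 / 125.88881 ≈ 1.5698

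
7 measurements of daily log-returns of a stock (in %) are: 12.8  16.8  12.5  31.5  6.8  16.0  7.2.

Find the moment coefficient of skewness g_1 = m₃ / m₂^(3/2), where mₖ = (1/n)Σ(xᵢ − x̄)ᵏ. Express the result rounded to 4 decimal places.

1.1551

x̄ = (12.8 + 16.8 + 12.5 + 31.5 + 6.8 + 16.0 + 7.2) / 7 = 14.8000
deviations (xᵢ − x̄): -2.0000, 2.0000, -2.3000, 16.7000, -8.0000, 1.2000, -7.6000
Σ(xᵢ − x̄)² = 415.3800 ⇒ m₂ = 415.3800/7 = 59.34000
Σ(xᵢ − x̄)³ = 3696.0480 ⇒ m₃ = 3696.0480/7 = 528.00686
m₂^(3/2) = 59.34000^(1.5) = 457.11062
g_1 = m₃ / m₂^(3/2) = 528.00686 / 457.11062 ≈ 1.1551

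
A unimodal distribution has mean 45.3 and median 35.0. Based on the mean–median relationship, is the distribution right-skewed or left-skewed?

mean − median = 45.3 − 35.0 = 10.3
mean > median ⇒ the longer tail is on the right ⇒ right-skewed (positively skewed).

right-skewed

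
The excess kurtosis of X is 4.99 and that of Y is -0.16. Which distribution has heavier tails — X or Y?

Higher excess kurtosis ⇒ heavier tails relative to the normal distribution.
4.99 vs -0.16: the larger is 4.99, so X has heavier tails. (X is leptokurtic — heavier-than-normal tails; the other is platykurtic.)

X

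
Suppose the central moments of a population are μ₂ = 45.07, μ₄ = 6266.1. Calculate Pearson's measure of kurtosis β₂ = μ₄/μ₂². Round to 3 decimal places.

μ₂² = 45.07² = 2031.30490
μ₄/μ₂² = 6266.1 / 2031.30490 = 3.08477
β₂ ≈ 3.085

3.085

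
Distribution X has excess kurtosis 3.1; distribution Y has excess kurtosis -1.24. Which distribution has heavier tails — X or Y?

Higher excess kurtosis ⇒ heavier tails relative to the normal distribution.
3.1 vs -1.24: the larger is 3.1, so X has heavier tails. (X is leptokurtic — heavier-than-normal tails; the other is platykurtic.)

X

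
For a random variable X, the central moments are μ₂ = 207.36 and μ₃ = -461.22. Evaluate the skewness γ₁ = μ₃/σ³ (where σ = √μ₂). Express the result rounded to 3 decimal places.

σ = √μ₂ = √207.36 = 14.40000
σ³ = μ₂^(3/2) = 2985.98400
γ₁ = μ₃/σ³ = -461.22 / 2985.98400 ≈ -0.154

-0.154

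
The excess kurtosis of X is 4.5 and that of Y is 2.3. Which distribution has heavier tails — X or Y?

X

Higher excess kurtosis ⇒ heavier tails relative to the normal distribution.
4.5 vs 2.3: the larger is 4.5, so X has heavier tails.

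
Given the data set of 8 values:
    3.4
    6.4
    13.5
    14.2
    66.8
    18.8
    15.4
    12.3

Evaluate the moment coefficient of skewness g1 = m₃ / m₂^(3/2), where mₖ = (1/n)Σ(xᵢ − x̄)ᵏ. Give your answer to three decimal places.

1.989

x̄ = (3.4 + 6.4 + 13.5 + 14.2 + 66.8 + 18.8 + 15.4 + 12.3) / 8 = 18.8500
deviations (xᵢ − x̄): -15.4500, -12.4500, -5.3500, -4.6500, 47.9500, -0.0500, -3.4500, -6.5500
Σ(xᵢ − x̄)² = 2797.9600 ⇒ m₂ = 2797.9600/8 = 349.74500
Σ(xᵢ − x̄)³ = 104053.2750 ⇒ m₃ = 104053.2750/8 = 13006.65937
m₂^(3/2) = 349.74500^(1.5) = 6540.74581
g1 = m₃ / m₂^(3/2) = 13006.65937 / 6540.74581 ≈ 1.989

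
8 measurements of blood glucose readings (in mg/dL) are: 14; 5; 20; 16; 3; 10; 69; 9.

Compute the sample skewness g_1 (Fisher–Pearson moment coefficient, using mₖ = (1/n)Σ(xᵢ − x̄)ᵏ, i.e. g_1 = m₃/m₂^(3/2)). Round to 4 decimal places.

1.9616

x̄ = (14 + 5 + 20 + 16 + 3 + 10 + 69 + 9) / 8 = 18.2500
deviations (xᵢ − x̄): -4.2500, -13.2500, 1.7500, -2.2500, -15.2500, -8.2500, 50.7500, -9.2500
Σ(xᵢ − x̄)² = 3163.5000 ⇒ m₂ = 3163.5000/8 = 395.43750
Σ(xᵢ − x̄)³ = 123401.2500 ⇒ m₃ = 123401.2500/8 = 15425.15625
m₂^(3/2) = 395.43750^(1.5) = 7863.51605
g_1 = m₃ / m₂^(3/2) = 15425.15625 / 7863.51605 ≈ 1.9616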